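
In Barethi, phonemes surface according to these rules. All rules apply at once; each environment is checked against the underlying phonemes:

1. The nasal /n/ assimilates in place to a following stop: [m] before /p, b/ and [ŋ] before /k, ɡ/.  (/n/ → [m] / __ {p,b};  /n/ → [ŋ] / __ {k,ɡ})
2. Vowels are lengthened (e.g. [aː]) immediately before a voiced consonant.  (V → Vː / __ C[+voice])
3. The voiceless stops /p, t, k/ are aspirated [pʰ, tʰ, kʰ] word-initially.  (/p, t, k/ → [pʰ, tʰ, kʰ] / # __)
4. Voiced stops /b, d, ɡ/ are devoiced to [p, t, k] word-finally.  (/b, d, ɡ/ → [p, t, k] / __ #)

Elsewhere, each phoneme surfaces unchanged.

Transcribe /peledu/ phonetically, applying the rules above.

[pʰeːleːdu]

/p/ (word-initial): word-initially, so rule 3 applies → [pʰ].
/e/ (between /p/ and /l/): before a voiced consonant, so rule 2 applies → [eː].
/l/ (between /e/ and /e/) is unaffected → [l].
/e/ (between /l/ and /d/): before a voiced consonant, so rule 2 applies → [eː].
/d/ (between /e/ and /u/) is in the target of rule 4 but the environment (word-finally) is not met → [d].
/u/ (word-final) fails the environment for rule 2, so it stays [u].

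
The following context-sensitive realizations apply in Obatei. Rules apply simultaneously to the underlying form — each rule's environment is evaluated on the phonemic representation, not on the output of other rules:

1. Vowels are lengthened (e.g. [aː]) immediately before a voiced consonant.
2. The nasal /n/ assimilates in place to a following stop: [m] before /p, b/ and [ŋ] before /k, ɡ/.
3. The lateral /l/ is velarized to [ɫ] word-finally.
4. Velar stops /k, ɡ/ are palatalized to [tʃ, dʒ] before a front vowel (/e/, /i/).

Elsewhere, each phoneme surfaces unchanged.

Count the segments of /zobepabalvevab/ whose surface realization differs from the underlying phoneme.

5

Segments that undergo a rule: /o/ → [oː] (rule 1); /a/ → [aː] (rule 1); /a/ → [aː] (rule 1); /e/ → [eː] (rule 1); /a/ → [aː] (rule 1).
All other segments surface unchanged.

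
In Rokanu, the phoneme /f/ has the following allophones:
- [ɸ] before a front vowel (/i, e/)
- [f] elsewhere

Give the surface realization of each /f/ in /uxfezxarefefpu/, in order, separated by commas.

Occurrence 1 (position 3): before a front vowel (/i, e/) → [ɸ].
Occurrence 2 (position 10): before a front vowel (/i, e/) → [ɸ].
Occurrence 3 (position 12): no conditioning environment matches → elsewhere allophone [f].

[ɸ], [ɸ], [f]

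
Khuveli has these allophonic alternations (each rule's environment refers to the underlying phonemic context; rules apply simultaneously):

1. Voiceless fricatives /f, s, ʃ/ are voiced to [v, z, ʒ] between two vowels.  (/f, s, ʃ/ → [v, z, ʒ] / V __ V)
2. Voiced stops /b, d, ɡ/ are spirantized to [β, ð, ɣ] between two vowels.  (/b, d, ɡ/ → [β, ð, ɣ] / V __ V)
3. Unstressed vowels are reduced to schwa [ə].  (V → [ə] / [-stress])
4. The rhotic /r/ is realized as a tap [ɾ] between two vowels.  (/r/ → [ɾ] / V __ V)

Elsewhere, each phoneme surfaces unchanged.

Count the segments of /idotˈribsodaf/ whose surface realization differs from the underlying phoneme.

6

Segments that undergo a rule: /i/ → [ə] (rule 3); /d/ → [ð] (rule 2); /o/ → [ə] (rule 3); /o/ → [ə] (rule 3); /d/ → [ð] (rule 2); /a/ → [ə] (rule 3).
All other segments surface unchanged.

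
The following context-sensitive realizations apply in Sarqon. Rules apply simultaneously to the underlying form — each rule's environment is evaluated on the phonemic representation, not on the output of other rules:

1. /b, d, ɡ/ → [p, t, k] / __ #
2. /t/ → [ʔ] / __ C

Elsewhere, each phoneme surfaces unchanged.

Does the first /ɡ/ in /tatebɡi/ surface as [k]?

No

/ɡ/ (between /b/ and /i/): rule 1 targets it, but not word-finally → unchanged [ɡ].
The actual realization is [ɡ], not [k].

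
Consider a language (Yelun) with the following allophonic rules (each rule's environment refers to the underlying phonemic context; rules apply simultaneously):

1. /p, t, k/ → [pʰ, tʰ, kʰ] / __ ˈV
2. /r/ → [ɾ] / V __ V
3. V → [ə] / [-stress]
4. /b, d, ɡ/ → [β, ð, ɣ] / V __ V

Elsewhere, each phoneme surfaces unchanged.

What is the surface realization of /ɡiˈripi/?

[ɡəˈɾipə]

/ɡ/ — word-initial; rule 4 does not apply here → [ɡ].
/i/ (between /ɡ/ and /r/): in an unstressed syllable, so rule 3 applies → [ə].
/r/ (between /i/ and /i/): between two vowels, so rule 2 applies → [ɾ].
/i/ (between /r/ and /p/) fails the environment for rule 3, so it stays [i].
/p/ (between /i/ and /i/): rule 1 targets it, but not immediately before a stressed vowel → unchanged [p].
/i/ — word-final, in an unstressed syllable — surfaces as [ə] (rule 3).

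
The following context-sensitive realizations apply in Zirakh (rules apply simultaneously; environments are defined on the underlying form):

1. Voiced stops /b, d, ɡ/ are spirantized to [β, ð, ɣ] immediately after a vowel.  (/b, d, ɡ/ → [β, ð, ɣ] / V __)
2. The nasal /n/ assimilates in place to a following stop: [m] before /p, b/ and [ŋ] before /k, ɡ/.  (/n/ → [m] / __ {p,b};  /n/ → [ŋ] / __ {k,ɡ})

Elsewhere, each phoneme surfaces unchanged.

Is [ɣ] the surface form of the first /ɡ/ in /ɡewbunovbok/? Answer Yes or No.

/ɡ/ (word-initial): rule 1 targets it, but not immediately after a vowel → unchanged [ɡ].
The actual realization is [ɡ], not [ɣ].

No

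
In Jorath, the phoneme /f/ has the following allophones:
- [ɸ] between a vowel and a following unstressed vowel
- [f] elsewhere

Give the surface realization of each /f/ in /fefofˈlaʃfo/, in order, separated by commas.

Occurrence 1 (position 1): no conditioning environment matches → elsewhere allophone [f].
Occurrence 2 (position 3): between a vowel and a following unstressed vowel → [ɸ].
Occurrence 3 (position 5): no conditioning environment matches → elsewhere allophone [f].
Occurrence 4 (position 9): no conditioning environment matches → elsewhere allophone [f].

[f], [ɸ], [f], [f]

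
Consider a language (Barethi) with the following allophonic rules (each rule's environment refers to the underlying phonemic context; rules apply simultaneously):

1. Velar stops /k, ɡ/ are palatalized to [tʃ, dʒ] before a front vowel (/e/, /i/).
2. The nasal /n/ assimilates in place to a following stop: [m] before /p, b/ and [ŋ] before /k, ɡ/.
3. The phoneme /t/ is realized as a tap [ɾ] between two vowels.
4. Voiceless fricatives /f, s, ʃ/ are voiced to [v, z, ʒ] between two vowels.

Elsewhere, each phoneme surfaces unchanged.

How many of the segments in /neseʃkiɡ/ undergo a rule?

Segments that undergo a rule: /s/ → [z] (rule 4); /k/ → [tʃ] (rule 1).
All other segments surface unchanged.

2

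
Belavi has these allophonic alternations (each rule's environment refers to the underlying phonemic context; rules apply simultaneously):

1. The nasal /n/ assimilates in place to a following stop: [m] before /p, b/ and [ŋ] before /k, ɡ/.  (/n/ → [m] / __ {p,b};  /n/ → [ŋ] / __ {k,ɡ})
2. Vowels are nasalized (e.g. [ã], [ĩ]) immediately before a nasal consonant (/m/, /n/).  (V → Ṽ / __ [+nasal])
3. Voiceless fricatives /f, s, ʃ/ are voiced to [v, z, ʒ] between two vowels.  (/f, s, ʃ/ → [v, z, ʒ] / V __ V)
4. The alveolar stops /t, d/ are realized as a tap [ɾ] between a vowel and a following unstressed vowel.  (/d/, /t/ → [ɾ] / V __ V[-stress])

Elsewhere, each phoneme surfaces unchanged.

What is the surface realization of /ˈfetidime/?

[ˈfeɾiɾĩme]

/f/ (word-initial): rule 3 targets it, but not between two vowels → unchanged [f].
/e/ — between /f/ and /t/; rule 2 does not apply here → [e].
/t/ (between /e/ and /i/): between a vowel and a following unstressed vowel, so rule 4 applies → [ɾ].
/i/ — between /t/ and /d/; rule 2 does not apply here → [i].
/d/ (between /i/ and /i/) occurs between a vowel and a following unstressed vowel → [ɾ] by rule 4.
/i/ — between /d/ and /m/, before a nasal consonant — surfaces as [ĩ] (rule 2).
/m/ — not in any rule's target class → [m].
/e/ — word-final; rule 2 does not apply here → [e].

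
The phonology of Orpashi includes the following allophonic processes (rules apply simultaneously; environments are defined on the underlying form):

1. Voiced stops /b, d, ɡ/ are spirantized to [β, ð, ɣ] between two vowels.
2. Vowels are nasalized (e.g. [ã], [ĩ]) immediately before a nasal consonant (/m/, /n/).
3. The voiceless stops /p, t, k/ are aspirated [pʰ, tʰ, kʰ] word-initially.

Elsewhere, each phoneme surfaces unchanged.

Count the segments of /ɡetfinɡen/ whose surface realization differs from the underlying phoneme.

2

Segments that undergo a rule: /i/ → [ĩ] (rule 2); /e/ → [ẽ] (rule 2).
All other segments surface unchanged.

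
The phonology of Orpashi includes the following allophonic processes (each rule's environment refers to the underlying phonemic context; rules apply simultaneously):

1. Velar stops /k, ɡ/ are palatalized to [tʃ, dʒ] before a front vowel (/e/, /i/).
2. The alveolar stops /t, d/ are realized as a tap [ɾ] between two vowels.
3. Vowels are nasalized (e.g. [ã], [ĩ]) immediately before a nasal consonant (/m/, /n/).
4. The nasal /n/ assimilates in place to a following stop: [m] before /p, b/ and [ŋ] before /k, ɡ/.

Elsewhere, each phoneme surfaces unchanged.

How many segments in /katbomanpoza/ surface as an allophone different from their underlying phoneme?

3

Segments that undergo a rule: /o/ → [õ] (rule 3); /a/ → [ã] (rule 3); /n/ → [m] (rule 4).
All other segments surface unchanged.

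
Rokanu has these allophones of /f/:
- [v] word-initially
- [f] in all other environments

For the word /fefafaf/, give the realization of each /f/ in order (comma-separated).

[v], [f], [f], [f]

Occurrence 1 (position 1): word-initially → [v].
Occurrence 2 (position 3): no conditioning environment matches → elsewhere allophone [f].
Occurrence 3 (position 5): no conditioning environment matches → elsewhere allophone [f].
Occurrence 4 (position 7): no conditioning environment matches → elsewhere allophone [f].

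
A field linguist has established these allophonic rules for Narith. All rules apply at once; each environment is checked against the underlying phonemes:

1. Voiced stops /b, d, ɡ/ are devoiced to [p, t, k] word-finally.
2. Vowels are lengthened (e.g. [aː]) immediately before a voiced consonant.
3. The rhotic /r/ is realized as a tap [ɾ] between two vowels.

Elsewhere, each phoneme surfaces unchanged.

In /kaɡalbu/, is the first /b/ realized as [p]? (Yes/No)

No

/b/ — between /l/ and /u/; rule 1 does not apply here → [b].
The actual realization is [b], not [p].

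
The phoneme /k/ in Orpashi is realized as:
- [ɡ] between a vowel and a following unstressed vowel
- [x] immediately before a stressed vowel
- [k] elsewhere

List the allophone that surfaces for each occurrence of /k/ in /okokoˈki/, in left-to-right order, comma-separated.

Occurrence 1 (position 2): between a vowel and a following unstressed vowel → [ɡ].
Occurrence 2 (position 4): between a vowel and a following unstressed vowel → [ɡ].
Occurrence 3 (position 6): immediately before a stressed vowel → [x].

[ɡ], [ɡ], [x]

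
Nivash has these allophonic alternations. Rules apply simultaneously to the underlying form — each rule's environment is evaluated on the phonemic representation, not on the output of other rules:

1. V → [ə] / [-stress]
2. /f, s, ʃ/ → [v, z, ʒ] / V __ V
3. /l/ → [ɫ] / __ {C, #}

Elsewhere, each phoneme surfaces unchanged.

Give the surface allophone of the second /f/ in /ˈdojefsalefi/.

Rule 2 applies to /f/ (between /e/ and /i/: between two vowels) → [v].

[v]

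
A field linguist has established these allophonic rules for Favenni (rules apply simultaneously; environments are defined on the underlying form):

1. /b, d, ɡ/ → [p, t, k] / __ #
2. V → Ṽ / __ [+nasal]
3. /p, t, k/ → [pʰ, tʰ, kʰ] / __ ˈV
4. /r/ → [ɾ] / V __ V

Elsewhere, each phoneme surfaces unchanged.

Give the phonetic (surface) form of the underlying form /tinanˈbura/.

[tĩnãnˈbuɾa]

/t/ — word-initial; rule 3 does not apply here → [t].
/i/ — between /t/ and /n/, before a nasal consonant — surfaces as [ĩ] (rule 2).
/n/ — not in any rule's target class → [n].
/a/ — between /n/ and /n/, before a nasal consonant — surfaces as [ã] (rule 2).
/n/ (between /a/ and /b/): no rule targets it → [n].
/b/ — between /n/ and /u/; rule 1 does not apply here → [b].
/u/ (between /b/ and /r/): rule 2 targets it, but not before a nasal consonant → unchanged [u].
/r/ (between /u/ and /a/) occurs between two vowels → [ɾ] by rule 4.
/a/ — word-final; rule 2 does not apply here → [a].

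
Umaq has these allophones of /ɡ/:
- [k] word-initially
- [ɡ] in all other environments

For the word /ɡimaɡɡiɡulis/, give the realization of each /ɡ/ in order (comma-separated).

Occurrence 1 (position 1): word-initially → [k].
Occurrence 2 (position 5): no conditioning environment matches → elsewhere allophone [ɡ].
Occurrence 3 (position 6): no conditioning environment matches → elsewhere allophone [ɡ].
Occurrence 4 (position 8): no conditioning environment matches → elsewhere allophone [ɡ].

[k], [ɡ], [ɡ], [ɡ]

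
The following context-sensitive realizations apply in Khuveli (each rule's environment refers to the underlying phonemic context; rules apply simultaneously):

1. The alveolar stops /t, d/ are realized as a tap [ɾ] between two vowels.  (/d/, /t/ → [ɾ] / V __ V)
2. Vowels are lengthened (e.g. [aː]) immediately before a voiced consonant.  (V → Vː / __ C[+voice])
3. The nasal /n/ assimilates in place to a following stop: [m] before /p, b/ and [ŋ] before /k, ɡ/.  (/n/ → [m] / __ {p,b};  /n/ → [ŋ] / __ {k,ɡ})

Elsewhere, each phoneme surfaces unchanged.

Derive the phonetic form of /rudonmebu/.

/r/ — not in any rule's target class → [r].
/u/ (between /r/ and /d/) occurs before a voiced consonant → [uː] by rule 2.
Rule 1 applies to /d/ (between /u/ and /o/: between two vowels) → [ɾ].
/o/ (between /d/ and /n/) occurs before a voiced consonant → [oː] by rule 2.
/n/ (between /o/ and /m/): rule 3 targets it, but not before a labial or velar stop → unchanged [n].
/m/ (between /n/ and /e/) is unaffected → [m].
/e/ (between /m/ and /b/): before a voiced consonant, so rule 2 applies → [eː].
/b/ (between /e/ and /u/): no rule targets it → [b].
/u/ (word-final) fails the environment for rule 2, so it stays [u].

[ruːɾoːnmeːbu]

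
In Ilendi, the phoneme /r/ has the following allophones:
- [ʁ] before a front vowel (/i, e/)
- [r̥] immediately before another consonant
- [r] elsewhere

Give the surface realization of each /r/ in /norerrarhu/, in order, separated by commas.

Occurrence 1 (position 3): before a front vowel (/i, e/) → [ʁ].
Occurrence 2 (position 5): immediately before another consonant → [r̥].
Occurrence 3 (position 6): no conditioning environment matches → elsewhere allophone [r].
Occurrence 4 (position 8): immediately before another consonant → [r̥].

[ʁ], [r̥], [r], [r̥]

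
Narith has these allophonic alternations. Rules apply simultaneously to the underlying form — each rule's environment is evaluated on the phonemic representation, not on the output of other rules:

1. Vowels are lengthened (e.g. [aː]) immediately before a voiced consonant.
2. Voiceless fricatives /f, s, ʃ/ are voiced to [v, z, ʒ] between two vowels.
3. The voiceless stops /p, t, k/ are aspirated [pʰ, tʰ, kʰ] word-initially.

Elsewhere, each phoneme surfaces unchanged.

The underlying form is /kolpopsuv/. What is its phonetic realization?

[kʰoːlpopsuːv]

Rule 3 applies to /k/ (word-initial: word-initially) → [kʰ].
/o/ — between /k/ and /l/, before a voiced consonant — surfaces as [oː] (rule 1).
/l/ — not in any rule's target class → [l].
/p/ (between /l/ and /o/) is in the target of rule 3 but the environment (word-initially) is not met → [p].
/o/ (between /p/ and /p/) fails the environment for rule 1, so it stays [o].
/p/ (between /o/ and /s/) fails the environment for rule 3, so it stays [p].
/s/ (between /p/ and /u/) fails the environment for rule 2, so it stays [s].
/u/ (between /s/ and /v/): before a voiced consonant, so rule 1 applies → [uː].
/v/ (word-final) is unaffected → [v].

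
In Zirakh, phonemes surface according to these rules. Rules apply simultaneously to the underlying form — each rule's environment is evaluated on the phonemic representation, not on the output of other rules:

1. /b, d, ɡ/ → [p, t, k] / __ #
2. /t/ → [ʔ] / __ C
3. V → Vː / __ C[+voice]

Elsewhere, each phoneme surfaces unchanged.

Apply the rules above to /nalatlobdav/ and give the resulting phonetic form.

[naːlaʔloːbdaːv]

/n/ — not in any rule's target class → [n].
/a/ (between /n/ and /l/): before a voiced consonant, so rule 3 applies → [aː].
/l/ (between /a/ and /a/) is unaffected → [l].
/a/ — between /l/ and /t/; rule 3 does not apply here → [a].
/t/ — between /a/ and /l/, immediately before a consonant — surfaces as [ʔ] (rule 2).
/l/ stays [l].
/o/ meets the environment for rule 3 (before a voiced consonant) → [oː].
/b/ (between /o/ and /d/) fails the environment for rule 1, so it stays [b].
/d/ (between /b/ and /a/) is in the target of rule 1 but the environment (word-finally) is not met → [d].
/a/ meets the environment for rule 3 (before a voiced consonant) → [aː].
/v/ (word-final) is unaffected → [v].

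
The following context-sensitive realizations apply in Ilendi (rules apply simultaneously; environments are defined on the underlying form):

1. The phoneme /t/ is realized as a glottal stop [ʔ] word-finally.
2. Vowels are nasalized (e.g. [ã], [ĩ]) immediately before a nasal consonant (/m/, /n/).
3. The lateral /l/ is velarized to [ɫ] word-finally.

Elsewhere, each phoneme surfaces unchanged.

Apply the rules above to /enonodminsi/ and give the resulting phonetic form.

/e/ (word-initial) occurs before a nasal consonant → [ẽ] by rule 2.
/n/ (between /e/ and /o/): no rule targets it → [n].
Rule 2 applies to /o/ (between /n/ and /n/: before a nasal consonant) → [õ].
/n/ stays [n].
/o/ (between /n/ and /d/) is in the target of rule 2 but the environment (before a nasal consonant) is not met → [o].
/d/ (between /o/ and /m/) is unaffected → [d].
/m/ — not in any rule's target class → [m].
/i/ — between /m/ and /n/, before a nasal consonant — surfaces as [ĩ] (rule 2).
/n/ stays [n].
/s/ (between /n/ and /i/): no rule targets it → [s].
/i/ (word-final) is in the target of rule 2 but the environment (before a nasal consonant) is not met → [i].

[ẽnõnodmĩnsi]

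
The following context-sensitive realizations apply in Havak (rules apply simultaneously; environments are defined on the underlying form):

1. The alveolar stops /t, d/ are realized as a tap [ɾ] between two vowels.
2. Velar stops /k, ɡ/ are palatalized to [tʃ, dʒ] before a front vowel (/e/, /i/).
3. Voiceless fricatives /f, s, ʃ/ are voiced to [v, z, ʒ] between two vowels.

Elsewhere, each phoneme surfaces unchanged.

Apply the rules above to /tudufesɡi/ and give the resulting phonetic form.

[tuɾuvesdʒi]

/t/ (word-initial) fails the environment for rule 1, so it stays [t].
/d/ — between /u/ and /u/, between two vowels — surfaces as [ɾ] (rule 1).
Rule 3 applies to /f/ (between /u/ and /e/: between two vowels) → [v].
/s/ (between /e/ and /ɡ/) is in the target of rule 3 but the environment (between two vowels) is not met → [s].
/ɡ/ (between /s/ and /i/) occurs before a front vowel → [dʒ] by rule 2.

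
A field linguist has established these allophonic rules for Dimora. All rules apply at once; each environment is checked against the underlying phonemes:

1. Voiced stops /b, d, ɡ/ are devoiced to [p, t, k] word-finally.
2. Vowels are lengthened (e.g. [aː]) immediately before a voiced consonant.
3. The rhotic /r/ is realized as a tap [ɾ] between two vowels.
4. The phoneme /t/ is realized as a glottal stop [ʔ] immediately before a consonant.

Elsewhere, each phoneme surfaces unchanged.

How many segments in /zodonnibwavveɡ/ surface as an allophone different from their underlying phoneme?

6

Segments that undergo a rule: /o/ → [oː] (rule 2); /o/ → [oː] (rule 2); /i/ → [iː] (rule 2); /a/ → [aː] (rule 2); /e/ → [eː] (rule 2); /ɡ/ → [k] (rule 1).
All other segments surface unchanged.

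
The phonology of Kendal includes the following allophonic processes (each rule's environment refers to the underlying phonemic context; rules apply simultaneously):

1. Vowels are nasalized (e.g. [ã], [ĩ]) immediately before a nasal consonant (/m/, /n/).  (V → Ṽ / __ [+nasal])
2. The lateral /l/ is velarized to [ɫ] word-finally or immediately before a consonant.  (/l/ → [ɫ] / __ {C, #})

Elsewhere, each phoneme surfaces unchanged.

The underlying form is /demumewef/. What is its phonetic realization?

/d/ — not in any rule's target class → [d].
/e/ (between /d/ and /m/) occurs before a nasal consonant → [ẽ] by rule 1.
/m/ (between /e/ and /u/) is unaffected → [m].
Rule 1 applies to /u/ (between /m/ and /m/: before a nasal consonant) → [ũ].
/m/ (between /u/ and /e/) is unaffected → [m].
/e/ — between /m/ and /w/; rule 1 does not apply here → [e].
/w/ (between /e/ and /e/): no rule targets it → [w].
/e/ — between /w/ and /f/; rule 1 does not apply here → [e].
/f/ (word-final): no rule targets it → [f].

[dẽmũmewef]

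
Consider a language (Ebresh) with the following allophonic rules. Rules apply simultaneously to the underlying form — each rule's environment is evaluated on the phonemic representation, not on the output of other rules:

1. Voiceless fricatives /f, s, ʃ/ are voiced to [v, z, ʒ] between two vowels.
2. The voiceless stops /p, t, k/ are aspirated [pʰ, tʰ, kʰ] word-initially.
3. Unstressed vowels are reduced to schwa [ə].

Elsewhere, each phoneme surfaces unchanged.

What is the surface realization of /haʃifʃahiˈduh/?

[həʒəfʃəhəˈduh]

/h/ (word-initial): no rule targets it → [h].
Rule 3 applies to /a/ (between /h/ and /ʃ/: in an unstressed syllable) → [ə].
/ʃ/ meets the environment for rule 1 (between two vowels) → [ʒ].
/i/ — between /ʃ/ and /f/, in an unstressed syllable — surfaces as [ə] (rule 3).
/f/ — between /i/ and /ʃ/; rule 1 does not apply here → [f].
/ʃ/ — between /f/ and /a/; rule 1 does not apply here → [ʃ].
/a/ (between /ʃ/ and /h/) occurs in an unstressed syllable → [ə] by rule 3.
/h/ stays [h].
Rule 3 applies to /i/ (between /h/ and /d/: in an unstressed syllable) → [ə].
/d/ (between /i/ and /u/): no rule targets it → [d].
/u/ (between /d/ and /h/): rule 3 targets it, but not in an unstressed syllable → unchanged [u].
/h/ (word-final): no rule targets it → [h].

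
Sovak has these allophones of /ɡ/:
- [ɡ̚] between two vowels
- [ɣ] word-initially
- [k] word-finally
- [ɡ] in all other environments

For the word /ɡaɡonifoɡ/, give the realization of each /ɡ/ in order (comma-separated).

Occurrence 1 (position 1): word-initially → [ɣ].
Occurrence 2 (position 3): between two vowels → [ɡ̚].
Occurrence 3 (position 9): word-finally → [k].

[ɣ], [ɡ̚], [k]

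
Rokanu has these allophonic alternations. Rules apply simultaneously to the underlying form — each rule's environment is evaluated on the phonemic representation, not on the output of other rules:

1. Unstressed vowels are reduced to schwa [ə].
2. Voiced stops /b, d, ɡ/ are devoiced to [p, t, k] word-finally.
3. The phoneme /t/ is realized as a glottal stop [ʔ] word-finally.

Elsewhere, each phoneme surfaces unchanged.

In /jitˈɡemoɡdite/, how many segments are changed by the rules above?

4

Segments that undergo a rule: /i/ → [ə] (rule 1); /o/ → [ə] (rule 1); /i/ → [ə] (rule 1); /e/ → [ə] (rule 1).
All other segments surface unchanged.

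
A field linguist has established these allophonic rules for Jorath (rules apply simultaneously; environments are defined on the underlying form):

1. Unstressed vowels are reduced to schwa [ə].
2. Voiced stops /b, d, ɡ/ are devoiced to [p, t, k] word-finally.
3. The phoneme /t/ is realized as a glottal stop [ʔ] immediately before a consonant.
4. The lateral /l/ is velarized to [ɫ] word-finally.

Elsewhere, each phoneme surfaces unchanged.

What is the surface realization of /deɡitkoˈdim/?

/d/ (word-initial): rule 2 targets it, but not word-finally → unchanged [d].
/e/ (between /d/ and /ɡ/) occurs in an unstressed syllable → [ə] by rule 1.
/ɡ/ (between /e/ and /i/): rule 2 targets it, but not word-finally → unchanged [ɡ].
/i/ (between /ɡ/ and /t/): in an unstressed syllable, so rule 1 applies → [ə].
Rule 3 applies to /t/ (between /i/ and /k/: immediately before a consonant) → [ʔ].
/k/ — not in any rule's target class → [k].
/o/ (between /k/ and /d/) occurs in an unstressed syllable → [ə] by rule 1.
/d/ (between /o/ and /i/) fails the environment for rule 2, so it stays [d].
/i/ (between /d/ and /m/) is in the target of rule 1 but the environment (in an unstressed syllable) is not met → [i].
/m/ (word-final): no rule targets it → [m].

[dəɡəʔkəˈdim]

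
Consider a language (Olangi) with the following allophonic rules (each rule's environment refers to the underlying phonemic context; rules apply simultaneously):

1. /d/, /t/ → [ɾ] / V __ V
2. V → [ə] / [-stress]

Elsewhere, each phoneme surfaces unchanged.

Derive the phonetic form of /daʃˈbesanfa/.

/d/ (word-initial) is in the target of rule 1 but the environment (between two vowels) is not met → [d].
Rule 2 applies to /a/ (between /d/ and /ʃ/: in an unstressed syllable) → [ə].
/e/ (between /b/ and /s/) fails the environment for rule 2, so it stays [e].
/a/ — between /s/ and /n/, in an unstressed syllable — surfaces as [ə] (rule 2).
/a/ (word-final): in an unstressed syllable, so rule 2 applies → [ə].

[dəʃˈbesənfə]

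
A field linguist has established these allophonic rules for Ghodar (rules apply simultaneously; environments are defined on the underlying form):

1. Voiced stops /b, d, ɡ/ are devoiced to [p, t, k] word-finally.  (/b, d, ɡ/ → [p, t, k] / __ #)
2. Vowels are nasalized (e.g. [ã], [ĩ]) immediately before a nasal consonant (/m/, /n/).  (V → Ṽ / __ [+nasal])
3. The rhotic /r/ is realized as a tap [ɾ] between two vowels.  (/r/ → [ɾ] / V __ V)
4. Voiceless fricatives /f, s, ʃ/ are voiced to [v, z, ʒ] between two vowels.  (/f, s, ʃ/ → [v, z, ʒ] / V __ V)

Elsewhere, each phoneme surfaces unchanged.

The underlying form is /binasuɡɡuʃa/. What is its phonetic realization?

[bĩnazuɡɡuʒa]

/b/ (word-initial): rule 1 targets it, but not word-finally → unchanged [b].
/i/ meets the environment for rule 2 (before a nasal consonant) → [ĩ].
/n/ (between /i/ and /a/) is unaffected → [n].
/a/ (between /n/ and /s/) is in the target of rule 2 but the environment (before a nasal consonant) is not met → [a].
/s/ meets the environment for rule 4 (between two vowels) → [z].
/u/ — between /s/ and /ɡ/; rule 2 does not apply here → [u].
/ɡ/ (between /u/ and /ɡ/): rule 1 targets it, but not word-finally → unchanged [ɡ].
/ɡ/ (between /ɡ/ and /u/): rule 1 targets it, but not word-finally → unchanged [ɡ].
/u/ (between /ɡ/ and /ʃ/) fails the environment for rule 2, so it stays [u].
/ʃ/ (between /u/ and /a/) occurs between two vowels → [ʒ] by rule 4.
/a/ — word-final; rule 2 does not apply here → [a].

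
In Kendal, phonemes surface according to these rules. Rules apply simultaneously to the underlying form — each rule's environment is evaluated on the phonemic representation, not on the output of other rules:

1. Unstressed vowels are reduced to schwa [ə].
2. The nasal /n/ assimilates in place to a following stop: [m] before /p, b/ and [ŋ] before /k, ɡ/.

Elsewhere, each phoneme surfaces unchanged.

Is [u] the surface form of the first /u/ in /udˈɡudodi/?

No

/u/ (word-initial): in an unstressed syllable, so rule 1 applies → [ə].
The actual realization is [ə], not [u].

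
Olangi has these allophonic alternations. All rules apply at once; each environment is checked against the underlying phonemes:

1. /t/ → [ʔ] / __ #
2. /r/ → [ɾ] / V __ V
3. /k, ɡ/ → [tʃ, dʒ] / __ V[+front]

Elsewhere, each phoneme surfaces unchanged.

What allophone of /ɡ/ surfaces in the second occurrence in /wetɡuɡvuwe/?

[ɡ]

/ɡ/ (between /u/ and /v/): rule 3 targets it, but not before a front vowel → unchanged [ɡ].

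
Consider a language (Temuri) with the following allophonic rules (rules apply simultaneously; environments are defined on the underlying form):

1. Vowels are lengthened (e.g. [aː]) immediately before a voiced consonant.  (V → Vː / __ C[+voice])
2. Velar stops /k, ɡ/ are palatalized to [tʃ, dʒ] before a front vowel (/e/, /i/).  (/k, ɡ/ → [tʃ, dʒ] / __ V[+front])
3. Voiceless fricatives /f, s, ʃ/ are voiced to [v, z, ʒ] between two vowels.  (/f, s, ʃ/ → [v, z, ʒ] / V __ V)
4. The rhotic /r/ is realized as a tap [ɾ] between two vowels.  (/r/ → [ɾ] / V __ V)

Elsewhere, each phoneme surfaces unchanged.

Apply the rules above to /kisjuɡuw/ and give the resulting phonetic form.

[tʃisjuːɡuːw]

/k/ meets the environment for rule 2 (before a front vowel) → [tʃ].
/i/ — between /k/ and /s/; rule 1 does not apply here → [i].
/s/ — between /i/ and /j/; rule 3 does not apply here → [s].
/j/ (between /s/ and /u/): no rule targets it → [j].
/u/ — between /j/ and /ɡ/, before a voiced consonant — surfaces as [uː] (rule 1).
/ɡ/ (between /u/ and /u/): rule 2 targets it, but not before a front vowel → unchanged [ɡ].
/u/ (between /ɡ/ and /w/) occurs before a voiced consonant → [uː] by rule 1.
/w/ — not in any rule's target class → [w].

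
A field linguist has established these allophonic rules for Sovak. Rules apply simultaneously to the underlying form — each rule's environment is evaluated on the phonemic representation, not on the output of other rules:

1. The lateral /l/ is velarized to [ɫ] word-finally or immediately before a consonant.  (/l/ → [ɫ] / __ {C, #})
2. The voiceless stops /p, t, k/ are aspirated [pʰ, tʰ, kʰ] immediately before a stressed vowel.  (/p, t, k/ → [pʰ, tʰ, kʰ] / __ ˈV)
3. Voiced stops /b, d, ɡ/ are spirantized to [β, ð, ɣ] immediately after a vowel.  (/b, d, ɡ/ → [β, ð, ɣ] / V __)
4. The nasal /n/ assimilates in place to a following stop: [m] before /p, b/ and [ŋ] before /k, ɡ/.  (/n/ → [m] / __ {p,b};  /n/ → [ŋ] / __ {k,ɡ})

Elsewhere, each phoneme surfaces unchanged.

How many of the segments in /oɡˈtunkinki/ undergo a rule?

Segments that undergo a rule: /ɡ/ → [ɣ] (rule 3); /t/ → [tʰ] (rule 2); /n/ → [ŋ] (rule 4); /n/ → [ŋ] (rule 4).
All other segments surface unchanged.

4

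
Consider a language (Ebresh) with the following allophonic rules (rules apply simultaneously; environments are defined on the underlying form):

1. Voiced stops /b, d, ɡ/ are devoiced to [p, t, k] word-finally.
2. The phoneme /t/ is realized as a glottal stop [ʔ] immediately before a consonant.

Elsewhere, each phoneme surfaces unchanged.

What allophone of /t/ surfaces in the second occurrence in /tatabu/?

[t]

/t/ (between /a/ and /a/) fails the environment for rule 2, so it stays [t].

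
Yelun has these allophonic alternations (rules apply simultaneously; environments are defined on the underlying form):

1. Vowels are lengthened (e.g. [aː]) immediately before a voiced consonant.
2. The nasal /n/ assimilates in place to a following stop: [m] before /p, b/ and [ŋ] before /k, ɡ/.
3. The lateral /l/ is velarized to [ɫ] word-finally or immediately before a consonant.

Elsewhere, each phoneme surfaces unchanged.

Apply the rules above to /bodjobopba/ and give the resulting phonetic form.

[boːdjoːbopba]

/b/ stays [b].
/o/ (between /b/ and /d/) occurs before a voiced consonant → [oː] by rule 1.
/d/ (between /o/ and /j/) is unaffected → [d].
/j/ (between /d/ and /o/): no rule targets it → [j].
/o/ meets the environment for rule 1 (before a voiced consonant) → [oː].
/b/ stays [b].
/o/ (between /b/ and /p/): rule 1 targets it, but not before a voiced consonant → unchanged [o].
/p/ — not in any rule's target class → [p].
/b/ (between /p/ and /a/) is unaffected → [b].
/a/ (word-final): rule 1 targets it, but not before a voiced consonant → unchanged [a].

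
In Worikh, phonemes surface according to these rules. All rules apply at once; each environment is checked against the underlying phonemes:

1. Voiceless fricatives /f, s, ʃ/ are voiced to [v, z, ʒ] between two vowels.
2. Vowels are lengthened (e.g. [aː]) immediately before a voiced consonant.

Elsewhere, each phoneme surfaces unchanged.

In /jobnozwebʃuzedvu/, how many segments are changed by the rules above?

Segments that undergo a rule: /o/ → [oː] (rule 2); /o/ → [oː] (rule 2); /e/ → [eː] (rule 2); /u/ → [uː] (rule 2); /e/ → [eː] (rule 2).
All other segments surface unchanged.

5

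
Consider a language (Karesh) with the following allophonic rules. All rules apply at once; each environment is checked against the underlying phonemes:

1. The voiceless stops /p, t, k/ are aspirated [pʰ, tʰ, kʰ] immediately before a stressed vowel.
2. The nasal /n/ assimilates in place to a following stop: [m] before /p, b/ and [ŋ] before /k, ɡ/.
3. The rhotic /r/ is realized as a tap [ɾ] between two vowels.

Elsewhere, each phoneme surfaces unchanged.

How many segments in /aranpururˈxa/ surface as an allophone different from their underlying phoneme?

Segments that undergo a rule: /r/ → [ɾ] (rule 3); /n/ → [m] (rule 2); /r/ → [ɾ] (rule 3).
All other segments surface unchanged.

3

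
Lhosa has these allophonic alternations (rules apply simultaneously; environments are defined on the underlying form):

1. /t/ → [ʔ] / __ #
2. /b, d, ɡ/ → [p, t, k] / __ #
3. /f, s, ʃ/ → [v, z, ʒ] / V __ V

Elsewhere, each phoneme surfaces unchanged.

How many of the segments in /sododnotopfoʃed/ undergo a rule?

2

Segments that undergo a rule: /ʃ/ → [ʒ] (rule 3); /d/ → [t] (rule 2).
All other segments surface unchanged.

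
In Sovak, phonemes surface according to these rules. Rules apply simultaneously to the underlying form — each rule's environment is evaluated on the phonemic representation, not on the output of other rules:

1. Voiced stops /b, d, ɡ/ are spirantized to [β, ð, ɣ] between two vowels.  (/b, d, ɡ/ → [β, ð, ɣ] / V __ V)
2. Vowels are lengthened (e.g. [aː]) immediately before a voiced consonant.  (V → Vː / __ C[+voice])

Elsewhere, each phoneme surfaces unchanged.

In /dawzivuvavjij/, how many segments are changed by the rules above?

Segments that undergo a rule: /a/ → [aː] (rule 2); /i/ → [iː] (rule 2); /u/ → [uː] (rule 2); /a/ → [aː] (rule 2); /i/ → [iː] (rule 2).
All other segments surface unchanged.

5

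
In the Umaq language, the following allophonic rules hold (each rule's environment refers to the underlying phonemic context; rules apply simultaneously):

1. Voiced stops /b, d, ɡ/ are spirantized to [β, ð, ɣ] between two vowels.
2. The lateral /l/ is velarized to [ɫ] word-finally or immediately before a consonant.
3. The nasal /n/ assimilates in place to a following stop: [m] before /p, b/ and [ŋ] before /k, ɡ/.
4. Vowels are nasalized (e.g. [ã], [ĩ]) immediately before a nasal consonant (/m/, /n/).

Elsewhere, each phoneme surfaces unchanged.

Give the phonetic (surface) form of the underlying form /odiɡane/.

/o/ (word-initial): rule 4 targets it, but not before a nasal consonant → unchanged [o].
Rule 1 applies to /d/ (between /o/ and /i/: between two vowels) → [ð].
/i/ (between /d/ and /ɡ/) is in the target of rule 4 but the environment (before a nasal consonant) is not met → [i].
/ɡ/ — between /i/ and /a/, between two vowels — surfaces as [ɣ] (rule 1).
/a/ — between /ɡ/ and /n/, before a nasal consonant — surfaces as [ã] (rule 4).
/n/ (between /a/ and /e/): rule 3 targets it, but not before a labial or velar stop → unchanged [n].
/e/ (word-final): rule 4 targets it, but not before a nasal consonant → unchanged [e].

[oðiɣãne]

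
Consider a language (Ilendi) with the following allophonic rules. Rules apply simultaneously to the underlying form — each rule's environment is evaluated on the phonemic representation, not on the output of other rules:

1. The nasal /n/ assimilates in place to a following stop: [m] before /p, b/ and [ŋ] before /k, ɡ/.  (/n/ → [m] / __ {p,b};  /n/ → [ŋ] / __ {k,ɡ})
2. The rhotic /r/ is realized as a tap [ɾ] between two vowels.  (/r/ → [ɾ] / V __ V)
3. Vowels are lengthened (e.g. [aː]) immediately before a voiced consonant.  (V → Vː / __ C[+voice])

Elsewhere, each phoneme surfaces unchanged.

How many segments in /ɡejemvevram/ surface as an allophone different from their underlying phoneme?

4

Segments that undergo a rule: /e/ → [eː] (rule 3); /e/ → [eː] (rule 3); /e/ → [eː] (rule 3); /a/ → [aː] (rule 3).
All other segments surface unchanged.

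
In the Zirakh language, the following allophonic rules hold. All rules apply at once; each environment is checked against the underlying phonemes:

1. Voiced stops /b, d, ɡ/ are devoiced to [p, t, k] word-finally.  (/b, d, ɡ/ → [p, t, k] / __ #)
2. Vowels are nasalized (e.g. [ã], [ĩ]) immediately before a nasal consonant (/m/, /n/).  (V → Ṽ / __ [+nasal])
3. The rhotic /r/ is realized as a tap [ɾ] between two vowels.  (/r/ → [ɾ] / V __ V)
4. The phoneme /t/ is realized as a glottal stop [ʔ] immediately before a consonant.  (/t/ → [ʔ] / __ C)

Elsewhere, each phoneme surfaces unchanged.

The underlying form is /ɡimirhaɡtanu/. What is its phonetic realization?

[ɡĩmirhaɡtãnu]

/ɡ/ (word-initial) is in the target of rule 1 but the environment (word-finally) is not met → [ɡ].
/i/ (between /ɡ/ and /m/) occurs before a nasal consonant → [ĩ] by rule 2.
/m/ — not in any rule's target class → [m].
/i/ (between /m/ and /r/): rule 2 targets it, but not before a nasal consonant → unchanged [i].
/r/ (between /i/ and /h/) is in the target of rule 3 but the environment (between two vowels) is not met → [r].
/h/ (between /r/ and /a/): no rule targets it → [h].
/a/ (between /h/ and /ɡ/): rule 2 targets it, but not before a nasal consonant → unchanged [a].
/ɡ/ (between /a/ and /t/) fails the environment for rule 1, so it stays [ɡ].
/t/ (between /ɡ/ and /a/) fails the environment for rule 4, so it stays [t].
/a/ meets the environment for rule 2 (before a nasal consonant) → [ã].
/n/ (between /a/ and /u/): no rule targets it → [n].
/u/ (word-final): rule 2 targets it, but not before a nasal consonant → unchanged [u].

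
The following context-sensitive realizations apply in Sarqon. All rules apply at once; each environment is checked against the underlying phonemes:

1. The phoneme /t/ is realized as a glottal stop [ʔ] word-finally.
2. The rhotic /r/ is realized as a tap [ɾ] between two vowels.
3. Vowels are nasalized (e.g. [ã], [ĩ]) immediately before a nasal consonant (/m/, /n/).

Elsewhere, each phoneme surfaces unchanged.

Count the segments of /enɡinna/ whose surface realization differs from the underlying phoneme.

Segments that undergo a rule: /e/ → [ẽ] (rule 3); /i/ → [ĩ] (rule 3).
All other segments surface unchanged.

2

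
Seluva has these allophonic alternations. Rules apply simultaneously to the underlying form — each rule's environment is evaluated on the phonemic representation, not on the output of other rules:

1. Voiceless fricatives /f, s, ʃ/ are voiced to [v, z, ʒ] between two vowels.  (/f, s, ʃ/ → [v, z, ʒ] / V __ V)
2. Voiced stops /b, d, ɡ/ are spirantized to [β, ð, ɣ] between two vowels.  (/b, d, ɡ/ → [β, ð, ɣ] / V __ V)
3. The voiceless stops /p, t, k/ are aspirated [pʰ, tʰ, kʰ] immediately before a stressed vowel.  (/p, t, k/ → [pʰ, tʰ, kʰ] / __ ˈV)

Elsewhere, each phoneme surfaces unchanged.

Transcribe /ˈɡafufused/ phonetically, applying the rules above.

[ˈɡavuvuzed]

/ɡ/ (word-initial) is in the target of rule 2 but the environment (between two vowels) is not met → [ɡ].
/a/ (between /ɡ/ and /f/) is unaffected → [a].
/f/ meets the environment for rule 1 (between two vowels) → [v].
/u/ (between /f/ and /f/) is unaffected → [u].
/f/ meets the environment for rule 1 (between two vowels) → [v].
/u/ (between /f/ and /s/) is unaffected → [u].
/s/ (between /u/ and /e/) occurs between two vowels → [z] by rule 1.
/e/ (between /s/ and /d/): no rule targets it → [e].
/d/ (word-final) fails the environment for rule 2, so it stays [d].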